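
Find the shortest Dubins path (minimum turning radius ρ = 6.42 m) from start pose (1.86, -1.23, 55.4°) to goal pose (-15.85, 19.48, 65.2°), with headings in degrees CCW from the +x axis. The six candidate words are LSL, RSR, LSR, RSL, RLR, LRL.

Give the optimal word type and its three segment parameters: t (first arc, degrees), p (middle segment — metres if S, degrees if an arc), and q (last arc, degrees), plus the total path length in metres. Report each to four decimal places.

LSR: t = 113.5463°, p = 9.2306 m, q = 103.7463°, L = 33.5782 m

Let ψ = atan2(Δy, Δx) = atan2(20.71, -17.71) = 130.5352° be the start→goal bearing.
Normalize: d = |goal − start| / ρ = 27.249738/6.42 = 4.244507, α = (θ_start − ψ) mod 360° = 284.8648° = 4.971829 rad, β = (θ_goal − ψ) mod 360° = 294.6648° = 5.142872 rad.
Common terms: sin α = -0.966534, cos α = 0.256540, sin β = -0.908764, cos β = 0.417310, cos(α−β) = 0.985408, d² = 18.015843. Work in radians in the unit-radius frame; every candidate has L = ρ·(t + p + q).
LSL: p² = 2 + d² − 2cos(α−β) + 2d(sin α − sin β) = 17.554623; p = √p² = 4.189824; φ = atan2(cos β − cos α, d + sin α − sin β) = 0.038381 rad; t = (φ − α) mod 2π = 1.349737 rad, q = (β − φ) mod 2π = 5.104491 rad → L = 6.42·(1.349737 + 4.189824 + 5.104491) = 6.42·10.644051 = 68.334810 m
RSR: p² = 2 + d² − 2cos(α−β) + 2d(sin β − sin α) = 18.535432; p = √p² = 4.305279; φ = atan2(cos α − cos β, d − sin α + sin β) = -0.037351 rad; t = (α − φ) mod 2π = 5.009181 rad, q = (φ − β) mod 2π = 1.102962 rad → L = 6.42·(5.009181 + 4.305279 + 1.102962) = 6.42·10.417423 = 66.879853 m
LSR: p² = d² − 2 + 2cos(α−β) + 2d(sin α + sin β) = 2.067226; p = √p² = 1.437785; φ = atan2(−cos α − cos β, d + sin α + sin β) − atan2(−2, p) = 0.670401 rad; t = (φ − α) mod 2π = 1.981757 rad, q = (φ − β) mod 2π = 1.810714 rad → L = 6.42·(1.981757 + 1.437785 + 1.810714) = 6.42·5.230256 = 33.578245 m
RSL: p² = d² − 2 + 2cos(α−β) − 2d(sin α + sin β) = 33.906092; p = √p² = 5.822894; φ = atan2(cos α + cos β, d − sin α − sin β) − atan2(2, p) = -0.221179 rad; t = (α − φ) mod 2π = 5.193009 rad, q = (β − φ) mod 2π = 5.364051 rad → L = 6.42·(5.193009 + 5.822894 + 5.364051) = 6.42·16.379954 = 105.159304 m
RLR: c = (6 − d² + 2cos(α−β) + 2d(sin α − sin β))/8 = -1.316929, |c| > 1 → infeasible
LRL: c = (6 − d² + 2cos(α−β) − 2d(sin α − sin β))/8 = -1.194328, |c| > 1 → infeasible
Shortest: LSR with L = 33.578245 m ≈ 33.5782 m
Convert LSR to answer units (arcs ×180/π): t = 1.981757·180/π = 113.5463°, p = ρ·p = 6.42·1.437785 = 9.2306 m, q = 1.810714·180/π = 103.7463°, L = 33.5782 m.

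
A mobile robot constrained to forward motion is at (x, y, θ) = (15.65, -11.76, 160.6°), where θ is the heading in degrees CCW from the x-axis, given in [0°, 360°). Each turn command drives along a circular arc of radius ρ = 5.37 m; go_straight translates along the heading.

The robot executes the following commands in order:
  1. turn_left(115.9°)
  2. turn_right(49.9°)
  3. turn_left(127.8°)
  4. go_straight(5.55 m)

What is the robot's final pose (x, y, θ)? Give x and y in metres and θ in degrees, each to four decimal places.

(15.9982, -31.3062, 354.4000°)

set_pose: (x, y, θ) = (15.6500, -11.7600, 160.6000°), ρ = 5.37
turn_left(115.9°): centre at ρ to the left, rotate +115.9° → (8.5308, -17.4330, 276.5000°)
turn_right(49.9°): centre at ρ to the right, rotate −49.9° → (7.0970, -21.7306, 226.6000°)
turn_left(127.8°): centre at ρ to the left, rotate +127.8° → (10.4747, -30.7646, 354.4000°)
go_straight(5.55): x += 5.55·cos θ, y += 5.55·sin θ → (15.9982, -31.3062, 354.4000°)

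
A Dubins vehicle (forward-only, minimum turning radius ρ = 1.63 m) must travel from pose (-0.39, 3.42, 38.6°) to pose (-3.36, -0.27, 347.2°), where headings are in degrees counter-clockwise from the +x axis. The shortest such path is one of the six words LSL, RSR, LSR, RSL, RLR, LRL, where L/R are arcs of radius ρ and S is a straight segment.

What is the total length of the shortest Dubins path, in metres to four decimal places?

Let ψ = atan2(Δy, Δx) = atan2(-3.69, -2.97) = -128.8298° be the start→goal bearing.
Normalize: d = |goal − start| / ρ = 4.736771/1.63 = 2.905995, α = (θ_start − ψ) mod 360° = 167.4298° = 2.922202 rad, β = (θ_goal − ψ) mod 360° = 116.0298° = 2.025102 rad.
Common terms: sin α = 0.217635, cos α = -0.976030, sin β = 0.898566, cos β = -0.438839, cos(α−β) = 0.623880, d² = 8.444804. Work in radians in the unit-radius frame; every candidate has L = ρ·(t + p + q).
LSL: p² = 2 + d² − 2cos(α−β) + 2d(sin α − sin β) = 5.239484; p = √p² = 2.288992; φ = atan2(cos β − cos α, d + sin α − sin β) = 0.236894 rad; t = (φ − α) mod 2π = 3.597878 rad, q = (β − φ) mod 2π = 1.788208 rad → L = 1.63·(3.597878 + 2.288992 + 1.788208) = 1.63·7.675078 = 12.510377 m
RSR: p² = 2 + d² − 2cos(α−β) + 2d(sin β − sin α) = 13.154606; p = √p² = 3.626928; φ = atan2(cos α − cos β, d − sin α + sin β) = -0.148659 rad; t = (α − φ) mod 2π = 3.070861 rad, q = (φ − β) mod 2π = 4.109424 rad → L = 1.63·(3.070861 + 3.626928 + 4.109424) = 1.63·10.807212 = 17.615756 m
LSR: p² = d² − 2 + 2cos(α−β) + 2d(sin α + sin β) = 14.179911; p = √p² = 3.765622; φ = atan2(−cos α − cos β, d + sin α + sin β) − atan2(−2, p) = 0.826480 rad; t = (φ − α) mod 2π = 4.187463 rad, q = (φ − β) mod 2π = 5.084563 rad → L = 1.63·(4.187463 + 3.765622 + 5.084563) = 1.63·13.037648 = 21.251367 m
RSL: p² = d² − 2 + 2cos(α−β) − 2d(sin α + sin β) = 1.205216; p = √p² = 1.097823; φ = atan2(cos α + cos β, d − sin α − sin β) − atan2(2, p) = -1.737723 rad; t = (α − φ) mod 2π = 4.659925 rad, q = (β − φ) mod 2π = 3.762826 rad → L = 1.63·(4.659925 + 1.097823 + 3.762826) = 1.63·9.520574 = 15.518536 m
RLR: c = (6 − d² + 2cos(α−β) + 2d(sin α − sin β))/8 = -0.644326; p = 2π − arccos c = 4.012248 rad; φ = atan2(cos α − cos β, d − sin α + sin β) = -0.148659 rad; t = (α − φ + p/2) mod 2π = 5.076984 rad, q = (α − β − t + p) mod 2π = 6.115548 rad → L = 1.63·(5.076984 + 4.012248 + 6.115548) = 1.63·15.204780 = 24.783791 m
LRL: c = (6 − d² + 2cos(α−β) − 2d(sin α − sin β))/8 = 0.345064; p = 2π − arccos c = 5.064696 rad; φ = atan2(cos β − cos α, d + sin α − sin β) = 0.236894 rad; t = (φ − α + p/2) mod 2π = 6.130226 rad, q = (β − α − t + p) mod 2π = 4.320557 rad → L = 1.63·(6.130226 + 5.064696 + 4.320557) = 1.63·15.515479 = 25.290231 m
Shortest: LSL with L = 12.510377 m ≈ 12.5104 m

12.5104 m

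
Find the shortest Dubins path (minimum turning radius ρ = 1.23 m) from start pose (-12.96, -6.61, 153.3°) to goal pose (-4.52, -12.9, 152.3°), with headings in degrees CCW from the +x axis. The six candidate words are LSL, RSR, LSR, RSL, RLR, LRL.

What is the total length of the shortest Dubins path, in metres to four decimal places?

Let ψ = atan2(Δy, Δx) = atan2(-6.29, 8.44) = -36.6957° be the start→goal bearing.
Normalize: d = |goal − start| / ρ = 10.526049/1.23 = 8.557763, α = (θ_start − ψ) mod 360° = 189.9957° = 3.316051 rad, β = (θ_goal − ψ) mod 360° = 188.9957° = 3.298597 rad.
Common terms: sin α = -0.173575, cos α = -0.984821, sin β = -0.156361, cos β = -0.987700, cos(α−β) = 0.999848, d² = 73.235310. Work in radians in the unit-radius frame; every candidate has L = ρ·(t + p + q).
LSL: p² = 2 + d² − 2cos(α−β) + 2d(sin α − sin β) = 72.940989; p = √p² = 8.540550; φ = atan2(cos β − cos α, d + sin α − sin β) = -0.000337 rad; t = (φ − α) mod 2π = 2.966797 rad, q = (β − φ) mod 2π = 3.298935 rad → L = 1.23·(2.966797 + 8.540550 + 3.298935) = 1.23·14.806282 = 18.211726 m
RSR: p² = 2 + d² − 2cos(α−β) + 2d(sin β − sin α) = 73.530240; p = √p² = 8.574978; φ = atan2(cos α − cos β, d − sin α + sin β) = 0.000336 rad; t = (α − φ) mod 2π = 3.315715 rad, q = (φ − β) mod 2π = 2.984924 rad → L = 1.23·(3.315715 + 8.574978 + 2.984924) = 1.23·14.875616 = 18.297008 m
LSR: p² = d² − 2 + 2cos(α−β) + 2d(sin α + sin β) = 67.587993; p = √p² = 8.221192; φ = atan2(−cos α − cos β, d + sin α + sin β) − atan2(−2, p) = 0.473935 rad; t = (φ − α) mod 2π = 3.441070 rad, q = (φ − β) mod 2π = 3.458523 rad → L = 1.23·(3.441070 + 8.221192 + 3.458523) = 1.23·15.120784 = 18.598565 m
RSL: p² = d² − 2 + 2cos(α−β) − 2d(sin α + sin β) = 78.882018; p = √p² = 8.881555; φ = atan2(cos α + cos β, d − sin α − sin β) − atan2(2, p) = -0.439890 rad; t = (α − φ) mod 2π = 3.755940 rad, q = (β − φ) mod 2π = 3.738487 rad → L = 1.23·(3.755940 + 8.881555 + 3.738487) = 1.23·16.375982 = 20.142458 m
RLR: c = (6 − d² + 2cos(α−β) + 2d(sin α − sin β))/8 = -8.191280, |c| > 1 → infeasible
LRL: c = (6 − d² + 2cos(α−β) − 2d(sin α − sin β))/8 = -8.117624, |c| > 1 → infeasible
Shortest: LSL with L = 18.211726 m ≈ 18.2117 m

18.2117 m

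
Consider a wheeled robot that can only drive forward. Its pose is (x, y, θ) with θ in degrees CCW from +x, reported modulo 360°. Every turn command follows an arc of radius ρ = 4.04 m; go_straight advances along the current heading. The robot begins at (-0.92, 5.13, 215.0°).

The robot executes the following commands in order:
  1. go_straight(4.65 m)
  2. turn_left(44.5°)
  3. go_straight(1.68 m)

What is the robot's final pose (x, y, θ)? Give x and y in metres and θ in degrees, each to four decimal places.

(-6.6903, -1.7621, 259.5000°)

set_pose: (x, y, θ) = (-0.9200, 5.1300, 215.0000°), ρ = 4.04
go_straight(4.65): x += 4.65·cos θ, y += 4.65·sin θ → (-4.7291, 2.4629, 215.0000°)
turn_left(44.5°): centre at ρ to the left, rotate +44.5° → (-6.3842, -0.1103, 259.5000°)
go_straight(1.68): x += 1.68·cos θ, y += 1.68·sin θ → (-6.6903, -1.7621, 259.5000°)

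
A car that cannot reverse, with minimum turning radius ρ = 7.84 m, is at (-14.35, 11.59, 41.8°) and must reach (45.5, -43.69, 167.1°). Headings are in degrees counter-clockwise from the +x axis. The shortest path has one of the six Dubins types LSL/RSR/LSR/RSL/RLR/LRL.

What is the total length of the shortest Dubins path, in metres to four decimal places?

Let ψ = atan2(Δy, Δx) = atan2(-55.28, 59.85) = -42.7269° be the start→goal bearing.
Normalize: d = |goal − start| / ρ = 81.473314/7.84 = 10.392004, α = (θ_start − ψ) mod 360° = 84.5269° = 1.475272 rad, β = (θ_goal − ψ) mod 360° = 209.8269° = 3.662170 rad.
Common terms: sin α = 0.995441, cos α = 0.095379, sin β = -0.497381, cos β = -0.867532, cos(α−β) = -0.577858, d² = 107.993754. Work in radians in the unit-radius frame; every candidate has L = ρ·(t + p + q).
LSL: p² = 2 + d² − 2cos(α−β) + 2d(sin α − sin β) = 142.176296; p = √p² = 11.923770; φ = atan2(cos β − cos α, d + sin α − sin β) = -0.080844 rad; t = (φ − α) mod 2π = 4.727069 rad, q = (β − φ) mod 2π = 3.743014 rad → L = 7.84·(4.727069 + 11.923770 + 3.743014) = 7.84·20.393853 = 159.887808 m
RSR: p² = 2 + d² − 2cos(α−β) + 2d(sin β − sin α) = 80.122643; p = √p² = 8.951125; φ = atan2(cos α − cos β, d − sin α + sin β) = 0.107783 rad; t = (α − φ) mod 2π = 1.367490 rad, q = (φ − β) mod 2π = 2.728798 rad → L = 7.84·(1.367490 + 8.951125 + 2.728798) = 7.84·13.047413 = 102.291718 m
LSR: p² = d² − 2 + 2cos(α−β) + 2d(sin α + sin β) = 115.189723; p = √p² = 10.732648; φ = atan2(−cos α − cos β, d + sin α + sin β) − atan2(−2, p) = 0.255020 rad; t = (φ − α) mod 2π = 5.062933 rad, q = (φ − β) mod 2π = 2.876036 rad → L = 7.84·(5.062933 + 10.732648 + 2.876036) = 7.84·18.671616 = 146.385470 m
RSL: p² = d² − 2 + 2cos(α−β) − 2d(sin α + sin β) = 94.486355; p = √p² = 9.720409; φ = atan2(cos α + cos β, d − sin α − sin β) − atan2(2, p) = -0.280806 rad; t = (α − φ) mod 2π = 1.756078 rad, q = (β − φ) mod 2π = 3.942976 rad → L = 7.84·(1.756078 + 9.720409 + 3.942976) = 7.84·15.419463 = 120.888593 m
RLR: c = (6 − d² + 2cos(α−β) + 2d(sin α − sin β))/8 = -9.015330, |c| > 1 → infeasible
LRL: c = (6 − d² + 2cos(α−β) − 2d(sin α − sin β))/8 = -16.772037, |c| > 1 → infeasible
Shortest: RSR with L = 102.291718 m ≈ 102.2917 m

102.2917 m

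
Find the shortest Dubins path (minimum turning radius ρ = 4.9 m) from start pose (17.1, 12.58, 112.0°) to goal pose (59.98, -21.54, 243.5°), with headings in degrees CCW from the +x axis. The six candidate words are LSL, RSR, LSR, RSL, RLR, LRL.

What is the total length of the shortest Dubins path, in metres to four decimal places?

Let ψ = atan2(Δy, Δx) = atan2(-34.12, 42.88) = -38.5096° be the start→goal bearing.
Normalize: d = |goal − start| / ρ = 54.798438/4.9 = 11.183355, α = (θ_start − ψ) mod 360° = 150.5096° = 2.626888 rad, β = (θ_goal − ψ) mod 360° = 282.0096° = 4.921996 rad.
Common terms: sin α = 0.492278, cos α = -0.870438, sin β = -0.978113, cos β = 0.208075, cos(α−β) = -0.662620, d² = 125.067422. Work in radians in the unit-radius frame; every candidate has L = ρ·(t + p + q).
LSL: p² = 2 + d² − 2cos(α−β) + 2d(sin α − sin β) = 161.280467; p = √p² = 12.699625; φ = atan2(cos β − cos α, d + sin α − sin β) = 0.085027 rad; t = (φ − α) mod 2π = 3.741325 rad, q = (β − φ) mod 2π = 4.836968 rad → L = 4.9·(3.741325 + 12.699625 + 4.836968) = 4.9·21.277918 = 104.261798 m
RSR: p² = 2 + d² − 2cos(α−β) + 2d(sin β − sin α) = 95.504857; p = √p² = 9.772659; φ = atan2(cos α − cos β, d − sin α + sin β) = -0.110586 rad; t = (α − φ) mod 2π = 2.737473 rad, q = (φ − β) mod 2π = 1.250604 rad → L = 4.9·(2.737473 + 9.772659 + 1.250604) = 4.9·13.760736 = 67.427606 m
LSR: p² = d² − 2 + 2cos(α−β) + 2d(sin α + sin β) = 110.875656; p = √p² = 10.529751; φ = atan2(−cos α − cos β, d + sin α + sin β) − atan2(−2, p) = 0.249541 rad; t = (φ − α) mod 2π = 3.905838 rad, q = (φ − β) mod 2π = 1.610730 rad → L = 4.9·(3.905838 + 10.529751 + 1.610730) = 4.9·16.046319 = 78.626965 m
RSL: p² = d² − 2 + 2cos(α−β) − 2d(sin α + sin β) = 132.608708; p = √p² = 11.515585; φ = atan2(cos α + cos β, d − sin α − sin β) − atan2(2, p) = -0.228663 rad; t = (α − φ) mod 2π = 2.855551 rad, q = (β − φ) mod 2π = 5.150659 rad → L = 4.9·(2.855551 + 11.515585 + 5.150659) = 4.9·19.521795 = 95.656796 m
RLR: c = (6 − d² + 2cos(α−β) + 2d(sin α − sin β))/8 = -10.938107, |c| > 1 → infeasible
LRL: c = (6 − d² + 2cos(α−β) − 2d(sin α − sin β))/8 = -19.160058, |c| > 1 → infeasible
Shortest: RSR with L = 67.427606 m ≈ 67.4276 m

67.4276 m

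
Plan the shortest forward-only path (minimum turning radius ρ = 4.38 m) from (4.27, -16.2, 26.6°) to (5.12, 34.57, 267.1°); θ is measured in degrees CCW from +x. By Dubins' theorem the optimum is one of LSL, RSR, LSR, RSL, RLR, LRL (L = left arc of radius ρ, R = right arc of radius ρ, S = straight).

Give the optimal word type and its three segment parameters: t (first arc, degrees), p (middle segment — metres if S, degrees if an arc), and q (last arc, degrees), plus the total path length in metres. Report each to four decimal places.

Let ψ = atan2(Δy, Δx) = atan2(50.77, 0.85) = 89.0408° be the start→goal bearing.
Normalize: d = |goal − start| / ρ = 50.777115/4.38 = 11.592949, α = (θ_start − ψ) mod 360° = 297.5592° = 5.193387 rad, β = (θ_goal − ψ) mod 360° = 178.0592° = 3.107719 rad.
Common terms: sin α = -0.886534, cos α = 0.462664, sin β = 0.033867, cos β = -0.999426, cos(α−β) = -0.492424, d² = 134.396458. Work in radians in the unit-radius frame; every candidate has L = ρ·(t + p + q).
LSL: p² = 2 + d² − 2cos(α−β) + 2d(sin α − sin β) = 116.040982; p = √p² = 10.772232; φ = atan2(cos β − cos α, d + sin α − sin β) = -0.136148 rad; t = (φ − α) mod 2π = 0.953650 rad, q = (β − φ) mod 2π = 3.243867 rad → L = 4.38·(0.953650 + 10.772232 + 3.243867) = 4.38·14.969749 = 65.567500 m
RSR: p² = 2 + d² − 2cos(α−β) + 2d(sin β − sin α) = 158.721628; p = √p² = 12.598477; φ = atan2(cos α − cos β, d − sin α + sin β) = 0.116315 rad; t = (α − φ) mod 2π = 5.077072 rad, q = (φ − β) mod 2π = 3.291782 rad → L = 4.38·(5.077072 + 12.598477 + 3.291782) = 4.38·20.967331 = 91.836910 m
LSR: p² = d² − 2 + 2cos(α−β) + 2d(sin α + sin β) = 111.641782; p = √p² = 10.566068; φ = atan2(−cos α − cos β, d + sin α + sin β) − atan2(−2, p) = 0.237007 rad; t = (φ − α) mod 2π = 1.326805 rad, q = (φ − β) mod 2π = 3.412474 rad → L = 4.38·(1.326805 + 10.566068 + 3.412474) = 4.38·15.305346 = 67.037416 m
RSL: p² = d² − 2 + 2cos(α−β) − 2d(sin α + sin β) = 151.181438; p = √p² = 12.295586; φ = atan2(cos α + cos β, d − sin α − sin β) − atan2(2, p) = -0.204350 rad; t = (α − φ) mod 2π = 5.397737 rad, q = (β − φ) mod 2π = 3.312068 rad → L = 4.38·(5.397737 + 12.295586 + 3.312068) = 4.38·21.005391 = 92.003614 m
RLR: c = (6 − d² + 2cos(α−β) + 2d(sin α − sin β))/8 = -18.840203, |c| > 1 → infeasible
LRL: c = (6 − d² + 2cos(α−β) − 2d(sin α − sin β))/8 = -13.505123, |c| > 1 → infeasible
Shortest: LSL with L = 65.567500 m ≈ 65.5675 m
Convert LSL to answer units (arcs ×180/π): t = 0.953650·180/π = 54.6401°, p = ρ·p = 4.38·10.772232 = 47.1824 m, q = 3.243867·180/π = 185.8599°, L = 65.5675 m.

LSL: t = 54.6401°, p = 47.1824 m, q = 185.8599°, L = 65.5675 m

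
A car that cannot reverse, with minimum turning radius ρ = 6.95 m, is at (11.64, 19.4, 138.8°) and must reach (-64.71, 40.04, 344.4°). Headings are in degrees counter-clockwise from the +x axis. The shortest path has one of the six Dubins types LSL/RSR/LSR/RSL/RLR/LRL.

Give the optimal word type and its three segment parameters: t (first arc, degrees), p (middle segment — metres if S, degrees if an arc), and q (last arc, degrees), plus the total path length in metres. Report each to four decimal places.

Let ψ = atan2(Δy, Δx) = atan2(20.64, -76.35) = 164.8726° be the start→goal bearing.
Normalize: d = |goal − start| / ρ = 79.090657/6.95 = 11.379951, α = (θ_start − ψ) mod 360° = 333.9274° = 5.828133 rad, β = (θ_goal − ψ) mod 360° = 179.5274° = 3.133344 rad.
Common terms: sin α = -0.439510, cos α = 0.898238, sin β = 0.008248, cos β = -0.999966, cos(α−β) = -0.901833, d² = 129.503278. Work in radians in the unit-radius frame; every candidate has L = ρ·(t + p + q).
LSL: p² = 2 + d² − 2cos(α−β) + 2d(sin α − sin β) = 123.116023; p = √p² = 11.095766; φ = atan2(cos β − cos α, d + sin α − sin β) = -0.171920 rad; t = (φ − α) mod 2π = 0.283132 rad, q = (β − φ) mod 2π = 3.305265 rad → L = 6.95·(0.283132 + 11.095766 + 3.305265) = 6.95·14.684163 = 102.054932 m
RSR: p² = 2 + d² − 2cos(α−β) + 2d(sin β − sin α) = 143.497864; p = √p² = 11.979059; φ = atan2(cos α − cos β, d − sin α + sin β) = 0.159131 rad; t = (α − φ) mod 2π = 5.669002 rad, q = (φ − β) mod 2π = 3.308972 rad → L = 6.95·(5.669002 + 11.979059 + 3.308972) = 6.95·20.957033 = 145.651380 m
LSR: p² = d² − 2 + 2cos(α−β) + 2d(sin α + sin β) = 115.884147; p = √p² = 10.764950; φ = atan2(−cos α − cos β, d + sin α + sin β) − atan2(−2, p) = 0.192985 rad; t = (φ − α) mod 2π = 0.648037 rad, q = (φ − β) mod 2π = 3.342826 rad → L = 6.95·(0.648037 + 10.764950 + 3.342826) = 6.95·14.755813 = 102.552900 m
RSL: p² = d² − 2 + 2cos(α−β) − 2d(sin α + sin β) = 135.515079; p = √p² = 11.641094; φ = atan2(cos α + cos β, d − sin α − sin β) − atan2(2, p) = -0.178757 rad; t = (α − φ) mod 2π = 6.006889 rad, q = (β − φ) mod 2π = 3.312101 rad → L = 6.95·(6.006889 + 11.641094 + 3.312101) = 6.95·20.960085 = 145.672591 m
RLR: c = (6 − d² + 2cos(α−β) + 2d(sin α − sin β))/8 = -16.937233, |c| > 1 → infeasible
LRL: c = (6 − d² + 2cos(α−β) − 2d(sin α − sin β))/8 = -14.389503, |c| > 1 → infeasible
Shortest: LSL with L = 102.054932 m ≈ 102.0549 m
Convert LSL to answer units (arcs ×180/π): t = 0.283132·180/π = 16.2223°, p = ρ·p = 6.95·11.095766 = 77.1156 m, q = 3.305265·180/π = 189.3777°, L = 102.0549 m.

LSL: t = 16.2223°, p = 77.1156 m, q = 189.3777°, L = 102.0549 m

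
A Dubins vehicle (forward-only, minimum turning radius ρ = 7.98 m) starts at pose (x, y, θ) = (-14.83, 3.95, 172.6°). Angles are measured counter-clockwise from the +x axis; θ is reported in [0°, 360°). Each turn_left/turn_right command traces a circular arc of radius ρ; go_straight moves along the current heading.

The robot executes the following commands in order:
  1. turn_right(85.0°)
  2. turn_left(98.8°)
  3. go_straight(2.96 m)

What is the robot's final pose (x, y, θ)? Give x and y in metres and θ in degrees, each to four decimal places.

(-33.5793, 20.1322, 186.4000°)

set_pose: (x, y, θ) = (-14.8300, 3.9500, 172.6000°), ρ = 7.98
turn_right(85.0°): centre at ρ to the right, rotate −85.0° → (-21.7752, 12.1977, 87.6000°)
turn_left(98.8°): centre at ρ to the left, rotate +98.8° → (-30.6377, 20.4621, 186.4000°)
go_straight(2.96): x += 2.96·cos θ, y += 2.96·sin θ → (-33.5793, 20.1322, 186.4000°)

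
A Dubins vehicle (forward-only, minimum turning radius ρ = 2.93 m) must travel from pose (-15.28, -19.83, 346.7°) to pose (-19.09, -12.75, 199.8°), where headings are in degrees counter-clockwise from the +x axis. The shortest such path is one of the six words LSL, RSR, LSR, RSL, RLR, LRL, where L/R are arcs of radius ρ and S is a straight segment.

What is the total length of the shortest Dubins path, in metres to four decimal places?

14.6866 m

Let ψ = atan2(Δy, Δx) = atan2(7.08, -3.81) = 118.2863° be the start→goal bearing.
Normalize: d = |goal − start| / ρ = 8.040056/2.93 = 2.744046, α = (θ_start − ψ) mod 360° = 228.4137° = 3.986572 rad, β = (θ_goal − ψ) mod 360° = 81.5137° = 1.422683 rad.
Common terms: sin α = -0.747957, cos α = -0.663747, sin β = 0.989051, cos β = 0.147573, cos(α−β) = -0.837719, d² = 7.529791. Work in radians in the unit-radius frame; every candidate has L = ρ·(t + p + q).
LSL: p² = 2 + d² − 2cos(α−β) + 2d(sin α − sin β) = 1.672365; p = √p² = 1.293200; φ = atan2(cos β − cos α, d + sin α − sin β) = 0.678176 rad; t = (φ − α) mod 2π = 2.974790 rad, q = (β − φ) mod 2π = 0.744507 rad → L = 2.93·(2.974790 + 1.293200 + 0.744507) = 2.93·5.012496 = 14.686614 m
RSR: p² = 2 + d² − 2cos(α−β) + 2d(sin β − sin α) = 20.738091; p = √p² = 4.553909; φ = atan2(cos α − cos β, d − sin α + sin β) = -0.179115 rad; t = (α − φ) mod 2π = 4.165687 rad, q = (φ − β) mod 2π = 4.681387 rad → L = 2.93·(4.165687 + 4.553909 + 4.681387) = 2.93·13.400983 = 39.264881 m
LSR: p² = d² − 2 + 2cos(α−β) + 2d(sin α + sin β) = 5.177500; p = √p² = 2.275412; φ = atan2(−cos α − cos β, d + sin α + sin β) − atan2(−2, p) = 0.892291 rad; t = (φ − α) mod 2π = 3.188905 rad, q = (φ − β) mod 2π = 5.752793 rad → L = 2.93·(3.188905 + 2.275412 + 5.752793) = 2.93·11.217110 = 32.866133 m
RSL: p² = d² − 2 + 2cos(α−β) − 2d(sin α + sin β) = 2.531206; p = √p² = 1.590976; φ = atan2(cos α + cos β, d − sin α − sin β) − atan2(2, p) = -1.102188 rad; t = (α − φ) mod 2π = 5.088759 rad, q = (β − φ) mod 2π = 2.524871 rad → L = 2.93·(5.088759 + 1.590976 + 2.524871) = 2.93·9.204606 = 26.969496 m
RLR: c = (6 − d² + 2cos(α−β) + 2d(sin α − sin β))/8 = -1.592261, |c| > 1 → infeasible
LRL: c = (6 − d² + 2cos(α−β) − 2d(sin α − sin β))/8 = 0.790954; p = 2π − arccos c = 5.624756 rad; φ = atan2(cos β − cos α, d + sin α − sin β) = 0.678176 rad; t = (φ − α + p/2) mod 2π = 5.787168 rad, q = (β − α − t + p) mod 2π = 3.556885 rad → L = 2.93·(5.787168 + 5.624756 + 3.556885) = 2.93·14.968809 = 43.858610 m
Shortest: LSL with L = 14.686614 m ≈ 14.6866 m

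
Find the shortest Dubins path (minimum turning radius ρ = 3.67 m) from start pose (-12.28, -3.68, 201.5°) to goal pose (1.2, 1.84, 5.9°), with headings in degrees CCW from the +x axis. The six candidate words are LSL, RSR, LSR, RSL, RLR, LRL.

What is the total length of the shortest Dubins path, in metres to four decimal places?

Let ψ = atan2(Δy, Δx) = atan2(5.52, 13.48) = 22.2689° be the start→goal bearing.
Normalize: d = |goal − start| / ρ = 14.566427/3.67 = 3.969054, α = (θ_start − ψ) mod 360° = 179.2311° = 3.128173 rad, β = (θ_goal − ψ) mod 360° = 343.6311° = 5.997494 rad.
Common terms: sin α = 0.013419, cos α = -0.999910, sin β = -0.281820, cos β = 0.959467, cos(α−β) = -0.963163, d² = 15.753387. Work in radians in the unit-radius frame; every candidate has L = ρ·(t + p + q).
LSL: p² = 2 + d² − 2cos(α−β) + 2d(sin α − sin β) = 22.023355; p = √p² = 4.692905; φ = atan2(cos β − cos α, d + sin α − sin β) = 0.430713 rad; t = (φ − α) mod 2π = 3.585725 rad, q = (β − φ) mod 2π = 5.566781 rad → L = 3.67·(3.585725 + 4.692905 + 5.566781) = 3.67·13.845411 = 50.812660 m
RSR: p² = 2 + d² − 2cos(α−β) + 2d(sin β − sin α) = 17.336070; p = √p² = 4.163661; φ = atan2(cos α − cos β, d − sin α + sin β) = -0.489959 rad; t = (α − φ) mod 2π = 3.618132 rad, q = (φ − β) mod 2π = 6.078917 rad → L = 3.67·(3.618132 + 4.163661 + 6.078917) = 3.67·13.860710 = 50.868805 m
LSR: p² = d² − 2 + 2cos(α−β) + 2d(sin α + sin β) = 9.696464; p = √p² = 3.113915; φ = atan2(−cos α − cos β, d + sin α + sin β) − atan2(−2, p) = 0.581856 rad; t = (φ − α) mod 2π = 3.736868 rad, q = (φ − β) mod 2π = 0.867547 rad → L = 3.67·(3.736868 + 3.113915 + 0.867547) = 3.67·7.718330 = 28.326269 m
RSL: p² = d² − 2 + 2cos(α−β) − 2d(sin α + sin β) = 13.957661; p = √p² = 3.735995; φ = atan2(cos α + cos β, d − sin α − sin β) − atan2(2, p) = -0.501056 rad; t = (α − φ) mod 2π = 3.629230 rad, q = (β − φ) mod 2π = 0.215366 rad → L = 3.67·(3.629230 + 3.735995 + 0.215366) = 3.67·7.580590 = 27.820766 m
RLR: c = (6 − d² + 2cos(α−β) + 2d(sin α − sin β))/8 = -1.167009, |c| > 1 → infeasible
LRL: c = (6 − d² + 2cos(α−β) − 2d(sin α − sin β))/8 = -1.752919, |c| > 1 → infeasible
Shortest: RSL with L = 27.820766 m ≈ 27.8208 m

27.8208 m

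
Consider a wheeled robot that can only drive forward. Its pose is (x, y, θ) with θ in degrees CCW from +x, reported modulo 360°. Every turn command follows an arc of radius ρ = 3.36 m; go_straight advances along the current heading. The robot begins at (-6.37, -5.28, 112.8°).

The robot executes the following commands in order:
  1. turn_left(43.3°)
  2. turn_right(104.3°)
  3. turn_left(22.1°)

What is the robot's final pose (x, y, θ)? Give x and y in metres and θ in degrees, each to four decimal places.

set_pose: (x, y, θ) = (-6.3700, -5.2800, 112.8000°), ρ = 3.36
turn_left(43.3°): centre at ρ to the left, rotate +43.3° → (-8.1062, -3.5102, 156.1000°)
turn_right(104.3°): centre at ρ to the right, rotate −104.3° → (-9.3854, 1.6396, 51.8000°)
turn_left(22.1°): centre at ρ to the left, rotate +22.1° → (-8.7976, 2.7857, 73.9000°)

(-8.7976, 2.7857, 73.9000°)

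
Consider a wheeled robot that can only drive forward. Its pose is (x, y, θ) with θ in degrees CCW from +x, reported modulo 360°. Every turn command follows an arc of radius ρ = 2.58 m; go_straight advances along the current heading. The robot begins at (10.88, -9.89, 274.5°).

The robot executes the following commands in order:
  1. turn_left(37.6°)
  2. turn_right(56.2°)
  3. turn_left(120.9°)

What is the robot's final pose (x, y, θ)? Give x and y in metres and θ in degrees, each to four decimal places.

(15.3737, -16.8739, 16.8000°)

set_pose: (x, y, θ) = (10.8800, -9.8900, 274.5000°), ρ = 2.58
turn_left(37.6°): centre at ρ to the left, rotate +37.6° → (11.5377, -11.4173, 312.1000°)
turn_right(56.2°): centre at ρ to the right, rotate −56.2° → (12.1257, -13.7755, 255.9000°)
turn_left(120.9°): centre at ρ to the left, rotate +120.9° → (15.3737, -16.8739, 376.8000° ≡ 16.8000°)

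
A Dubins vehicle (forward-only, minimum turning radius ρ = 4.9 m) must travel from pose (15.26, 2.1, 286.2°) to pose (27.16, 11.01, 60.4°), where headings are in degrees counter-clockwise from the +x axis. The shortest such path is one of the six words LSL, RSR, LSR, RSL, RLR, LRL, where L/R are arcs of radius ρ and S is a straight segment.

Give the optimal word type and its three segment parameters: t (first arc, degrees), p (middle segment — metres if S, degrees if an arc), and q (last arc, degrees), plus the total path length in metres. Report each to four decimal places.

LSR: t = 149.2443°, p = 7.8371 m, q = 15.0443°, L = 21.8873 m

Let ψ = atan2(Δy, Δx) = atan2(8.91, 11.90) = 36.8236° be the start→goal bearing.
Normalize: d = |goal − start| / ρ = 14.866005/4.9 = 3.033879, α = (θ_start − ψ) mod 360° = 249.3764° = 4.352438 rad, β = (θ_goal − ψ) mod 360° = 23.5764° = 0.411485 rad.
Common terms: sin α = -0.935914, cos α = -0.352228, sin β = 0.399971, cos β = 0.916528, cos(α−β) = -0.697165, d² = 9.204419. Work in radians in the unit-radius frame; every candidate has L = ρ·(t + p + q).
LSL: p² = 2 + d² − 2cos(α−β) + 2d(sin α − sin β) = 4.492923; p = √p² = 2.119652; φ = atan2(cos β − cos α, d + sin α − sin β) = 0.641712 rad; t = (φ − α) mod 2π = 2.572459 rad, q = (β − φ) mod 2π = 6.052958 rad → L = 4.9·(2.572459 + 2.119652 + 6.052958) = 4.9·10.745069 = 52.650837 m
RSR: p² = 2 + d² − 2cos(α−β) + 2d(sin β − sin α) = 20.704575; p = √p² = 4.550228; φ = atan2(cos α − cos β, d − sin α + sin β) = -0.282579 rad; t = (α − φ) mod 2π = 4.635018 rad, q = (φ − β) mod 2π = 5.589121 rad → L = 4.9·(4.635018 + 4.550228 + 5.589121) = 4.9·14.774367 = 72.394397 m
LSR: p² = d² − 2 + 2cos(α−β) + 2d(sin α + sin β) = 2.558114; p = √p² = 1.599411; φ = atan2(−cos α − cos β, d + sin α + sin β) − atan2(−2, p) = 0.674058 rad; t = (φ − α) mod 2π = 2.604805 rad, q = (φ − β) mod 2π = 0.262573 rad → L = 4.9·(2.604805 + 1.599411 + 0.262573) = 4.9·4.466788 = 21.887263 m
RSL: p² = d² − 2 + 2cos(α−β) − 2d(sin α + sin β) = 9.062063; p = √p² = 3.010326; φ = atan2(cos α + cos β, d − sin α − sin β) − atan2(2, p) = -0.429640 rad; t = (α − φ) mod 2π = 4.782078 rad, q = (β − φ) mod 2π = 0.841125 rad → L = 4.9·(4.782078 + 3.010326 + 0.841125) = 4.9·8.633529 = 42.304294 m
RLR: c = (6 − d² + 2cos(α−β) + 2d(sin α − sin β))/8 = -1.588072, |c| > 1 → infeasible
LRL: c = (6 − d² + 2cos(α−β) − 2d(sin α − sin β))/8 = 0.438385; p = 2π − arccos c = 5.166190 rad; φ = atan2(cos β − cos α, d + sin α − sin β) = 0.641712 rad; t = (φ − α + p/2) mod 2π = 5.155554 rad, q = (β − α − t + p) mod 2π = 2.352867 rad → L = 4.9·(5.155554 + 5.166190 + 2.352867) = 4.9·12.674611 = 62.105593 m
Shortest: LSR with L = 21.887263 m ≈ 21.8873 m
Convert LSR to answer units (arcs ×180/π): t = 2.604805·180/π = 149.2443°, p = ρ·p = 4.9·1.599411 = 7.8371 m, q = 0.262573·180/π = 15.0443°, L = 21.8873 m.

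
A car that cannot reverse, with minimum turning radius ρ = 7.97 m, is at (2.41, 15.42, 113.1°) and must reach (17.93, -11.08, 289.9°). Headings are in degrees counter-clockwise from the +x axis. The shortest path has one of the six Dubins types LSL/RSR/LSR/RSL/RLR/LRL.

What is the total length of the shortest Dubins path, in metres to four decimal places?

Let ψ = atan2(Δy, Δx) = atan2(-26.50, 15.52) = -59.6442° be the start→goal bearing.
Normalize: d = |goal − start| / ρ = 30.710265/7.97 = 3.853233, α = (θ_start − ψ) mod 360° = 172.7442° = 3.014955 rad, β = (θ_goal − ψ) mod 360° = 349.5442° = 6.100697 rad.
Common terms: sin α = 0.126300, cos α = -0.991992, sin β = -0.181477, cos β = 0.983395, cos(α−β) = -0.998441, d² = 14.847403. Work in radians in the unit-radius frame; every candidate has L = ρ·(t + p + q).
LSL: p² = 2 + d² − 2cos(α−β) + 2d(sin α − sin β) = 21.216156; p = √p² = 4.606100; φ = atan2(cos β − cos α, d + sin α − sin β) = 0.443234 rad; t = (φ − α) mod 2π = 3.711465 rad, q = (β − φ) mod 2π = 5.657463 rad → L = 7.97·(3.711465 + 4.606100 + 5.657463) = 7.97·13.975027 = 111.380968 m
RSR: p² = 2 + d² − 2cos(α−β) + 2d(sin β − sin α) = 16.472413; p = √p² = 4.058622; φ = atan2(cos α − cos β, d − sin α + sin β) = -0.508324 rad; t = (α − φ) mod 2π = 3.523279 rad, q = (φ − β) mod 2π = 5.957350 rad → L = 7.97·(3.523279 + 4.058622 + 5.957350) = 7.97·13.539250 = 107.907826 m
LSR: p² = d² − 2 + 2cos(α−β) + 2d(sin α + sin β) = 10.425297; p = √p² = 3.228823; φ = atan2(−cos α − cos β, d + sin α + sin β) − atan2(−2, p) = 0.556841 rad; t = (φ − α) mod 2π = 3.825071 rad, q = (φ − β) mod 2π = 0.739329 rad → L = 7.97·(3.825071 + 3.228823 + 0.739329) = 7.97·7.793223 = 62.111990 m
RSL: p² = d² − 2 + 2cos(α−β) − 2d(sin α + sin β) = 11.275745; p = √p² = 3.357938; φ = atan2(cos α + cos β, d − sin α − sin β) − atan2(2, p) = -0.539380 rad; t = (α − φ) mod 2π = 3.554335 rad, q = (β − φ) mod 2π = 0.356892 rad → L = 7.97·(3.554335 + 3.357938 + 0.356892) = 7.97·7.269165 = 57.935241 m
RLR: c = (6 − d² + 2cos(α−β) + 2d(sin α − sin β))/8 = -1.059052, |c| > 1 → infeasible
LRL: c = (6 − d² + 2cos(α−β) − 2d(sin α − sin β))/8 = -1.652020, |c| > 1 → infeasible
Shortest: RSL with L = 57.935241 m ≈ 57.9352 m

57.9352 m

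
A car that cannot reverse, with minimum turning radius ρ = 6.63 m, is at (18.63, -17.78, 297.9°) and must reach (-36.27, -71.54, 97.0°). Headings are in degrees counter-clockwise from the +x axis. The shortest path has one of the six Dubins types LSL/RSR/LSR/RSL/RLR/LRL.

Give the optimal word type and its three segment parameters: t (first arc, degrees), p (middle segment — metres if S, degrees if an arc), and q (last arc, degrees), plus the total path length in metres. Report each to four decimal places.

RSR: t = 68.3231°, p = 65.4816 m, q = 132.5769°, L = 88.7288 m

Let ψ = atan2(Δy, Δx) = atan2(-53.76, -54.90) = -135.6011° be the start→goal bearing.
Normalize: d = |goal − start| / ρ = 76.838451/6.63 = 11.589510, α = (θ_start − ψ) mod 360° = 73.5011° = 1.282836 rad, β = (θ_goal − ψ) mod 360° = 232.6011° = 4.059655 rad.
Common terms: sin α = 0.958825, cos α = 0.283997, sin β = -0.794426, cos β = -0.607361, cos(α−β) = -0.934204, d² = 134.316742. Work in radians in the unit-radius frame; every candidate has L = ρ·(t + p + q).
LSL: p² = 2 + d² − 2cos(α−β) + 2d(sin α − sin β) = 178.823799; p = √p² = 13.372502; φ = atan2(cos β − cos α, d + sin α − sin β) = -0.066705 rad; t = (φ − α) mod 2π = 4.933644 rad, q = (β − φ) mod 2π = 4.126360 rad → L = 6.63·(4.933644 + 13.372502 + 4.126360) = 6.63·22.432506 = 148.727513 m
RSR: p² = 2 + d² − 2cos(α−β) + 2d(sin β − sin α) = 97.546503; p = √p² = 9.876563; φ = atan2(cos α − cos β, d − sin α + sin β) = 0.090373 rad; t = (α − φ) mod 2π = 1.192463 rad, q = (φ − β) mod 2π = 2.313903 rad → L = 6.63·(1.192463 + 9.876563 + 2.313903) = 6.63·13.382930 = 88.728824 m
LSR: p² = d² − 2 + 2cos(α−β) + 2d(sin α + sin β) = 134.258940; p = √p² = 11.587016; φ = atan2(−cos α − cos β, d + sin α + sin β) − atan2(−2, p) = 0.198427 rad; t = (φ − α) mod 2π = 5.198776 rad, q = (φ − β) mod 2π = 2.421957 rad → L = 6.63·(5.198776 + 11.587016 + 2.421957) = 6.63·19.207750 = 127.347381 m
RSL: p² = d² − 2 + 2cos(α−β) − 2d(sin α + sin β) = 126.637727; p = √p² = 11.253343; φ = atan2(cos α + cos β, d − sin α − sin β) − atan2(2, p) = -0.204184 rad; t = (α − φ) mod 2π = 1.487020 rad, q = (β − φ) mod 2π = 4.263839 rad → L = 6.63·(1.487020 + 11.253343 + 4.263839) = 6.63·17.004201 = 112.737856 m
RLR: c = (6 − d² + 2cos(α−β) + 2d(sin α − sin β))/8 = -11.193313, |c| > 1 → infeasible
LRL: c = (6 − d² + 2cos(α−β) − 2d(sin α − sin β))/8 = -21.352975, |c| > 1 → infeasible
Shortest: RSR with L = 88.728824 m ≈ 88.7288 m
Convert RSR to answer units (arcs ×180/π): t = 1.192463·180/π = 68.3231°, p = ρ·p = 6.63·9.876563 = 65.4816 m, q = 2.313903·180/π = 132.5769°, L = 88.7288 m.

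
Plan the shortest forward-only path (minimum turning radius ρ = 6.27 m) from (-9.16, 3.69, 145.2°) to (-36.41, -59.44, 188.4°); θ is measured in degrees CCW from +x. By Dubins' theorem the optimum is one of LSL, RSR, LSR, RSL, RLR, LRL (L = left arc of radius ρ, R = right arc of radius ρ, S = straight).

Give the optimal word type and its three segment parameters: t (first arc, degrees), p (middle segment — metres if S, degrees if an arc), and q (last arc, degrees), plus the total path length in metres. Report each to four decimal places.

LSR: t = 112.0358°, p = 55.9314 m, q = 68.8358°, L = 75.7246 m

Let ψ = atan2(Δy, Δx) = atan2(-63.13, -27.25) = -113.3474° be the start→goal bearing.
Normalize: d = |goal − start| / ρ = 68.760159/6.27 = 10.966532, α = (θ_start − ψ) mod 360° = 258.5474° = 4.512503 rad, β = (θ_goal − ψ) mod 360° = 301.7474° = 5.266486 rad.
Common terms: sin α = -0.980089, cos α = -0.198557, sin β = -0.850376, cos β = 0.526175, cos(α−β) = 0.728969, d² = 120.264834. Work in radians in the unit-radius frame; every candidate has L = ρ·(t + p + q).
LSL: p² = 2 + d² − 2cos(α−β) + 2d(sin α − sin β) = 117.961891; p = √p² = 10.861026; φ = atan2(cos β − cos α, d + sin α − sin β) = 0.066777 rad; t = (φ − α) mod 2π = 1.837459 rad, q = (β − φ) mod 2π = 5.199708 rad → L = 6.27·(1.837459 + 10.861026 + 5.199708) = 6.27·17.898194 = 112.221675 m
RSR: p² = 2 + d² − 2cos(α−β) + 2d(sin β − sin α) = 123.651903; p = √p² = 11.119888; φ = atan2(cos α − cos β, d − sin α + sin β) = -0.065221 rad; t = (α − φ) mod 2π = 4.577724 rad, q = (φ − β) mod 2π = 0.951479 rad → L = 6.27·(4.577724 + 11.119888 + 0.951479) = 6.27·16.649091 = 104.389799 m
LSR: p² = d² − 2 + 2cos(α−β) + 2d(sin α + sin β) = 79.575054; p = √p² = 8.920485; φ = atan2(−cos α − cos β, d + sin α + sin β) − atan2(−2, p) = 0.184711 rad; t = (φ − α) mod 2π = 1.955393 rad, q = (φ − β) mod 2π = 1.201411 rad → L = 6.27·(1.955393 + 8.920485 + 1.201411) = 6.27·12.077289 = 75.724605 m
RSL: p² = d² − 2 + 2cos(α−β) − 2d(sin α + sin β) = 159.870489; p = √p² = 12.643990; φ = atan2(cos α + cos β, d − sin α − sin β) − atan2(2, p) = -0.131283 rad; t = (α − φ) mod 2π = 4.643786 rad, q = (β − φ) mod 2π = 5.397768 rad → L = 6.27·(4.643786 + 12.643990 + 5.397768) = 6.27·22.685544 = 142.238362 m
RLR: c = (6 − d² + 2cos(α−β) + 2d(sin α − sin β))/8 = -14.456488, |c| > 1 → infeasible
LRL: c = (6 − d² + 2cos(α−β) − 2d(sin α − sin β))/8 = -13.745236, |c| > 1 → infeasible
Shortest: LSR with L = 75.724605 m ≈ 75.7246 m
Convert LSR to answer units (arcs ×180/π): t = 1.955393·180/π = 112.0358°, p = ρ·p = 6.27·8.920485 = 55.9314 m, q = 1.201411·180/π = 68.8358°, L = 75.7246 m.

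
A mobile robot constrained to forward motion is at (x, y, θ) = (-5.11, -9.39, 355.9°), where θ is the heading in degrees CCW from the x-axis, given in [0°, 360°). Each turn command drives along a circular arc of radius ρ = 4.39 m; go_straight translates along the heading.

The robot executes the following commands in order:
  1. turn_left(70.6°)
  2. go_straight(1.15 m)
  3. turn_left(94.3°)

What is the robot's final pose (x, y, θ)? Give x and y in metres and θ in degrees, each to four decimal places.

(-2.8938, 0.1892, 160.8000°)

set_pose: (x, y, θ) = (-5.1100, -9.3900, 355.9000°), ρ = 4.39
turn_left(70.6°): centre at ρ to the left, rotate +70.6° → (-0.7702, -6.7617, 426.5000° ≡ 66.5000°)
go_straight(1.15): x += 1.15·cos θ, y += 1.15·sin θ → (-0.3117, -5.7071, 66.5000°)
turn_left(94.3°): centre at ρ to the left, rotate +94.3° → (-2.8938, 0.1892, 160.8000°)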